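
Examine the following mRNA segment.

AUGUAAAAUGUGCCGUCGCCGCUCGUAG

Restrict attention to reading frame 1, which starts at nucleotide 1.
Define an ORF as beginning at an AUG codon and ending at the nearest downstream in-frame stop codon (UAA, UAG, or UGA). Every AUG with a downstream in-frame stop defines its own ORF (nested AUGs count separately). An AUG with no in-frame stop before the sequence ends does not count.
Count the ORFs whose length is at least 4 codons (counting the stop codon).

Frame 1: AUG UAA AAU GUG CCG UCG CCG CUC GUA — AUG at 1, stop UAA at 4 → 6 nt.
No ORF reaches 4 codons. Count = 0.

0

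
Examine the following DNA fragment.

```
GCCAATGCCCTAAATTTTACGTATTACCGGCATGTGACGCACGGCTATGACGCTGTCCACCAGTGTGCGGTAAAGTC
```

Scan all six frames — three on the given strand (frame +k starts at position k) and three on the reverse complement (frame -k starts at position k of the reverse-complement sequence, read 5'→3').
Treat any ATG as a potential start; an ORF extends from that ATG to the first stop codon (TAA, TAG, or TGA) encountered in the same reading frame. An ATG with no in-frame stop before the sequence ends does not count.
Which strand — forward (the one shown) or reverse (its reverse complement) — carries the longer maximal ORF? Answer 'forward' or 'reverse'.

forward

Reverse complement (5'→3'): GACTTTACCGCACACTGGTGGACAGCGTCATAGCCGTGCGTCACATGCCGGTAATACGTAAAATTTAGGGCATTGGC
Frame +1: GCC AAT GCC CTA AAT TTT ACG TAT TAC CGG CAT GTG ACG CAC GGC TAT GAC GCT GTC CAC CAG TGT GCG GTA AAG — no ATG→stop ORF.
Frame +2: CCA ATG CCC TAA ATT TTA CGT ATT ACC GGC ATG TGA CGC ACG GCT ATG ACG CTG TCC ACC AGT GTG CGG TAA AGT — ATG at 5, stop TAA at 11 → 9 nt; ATG at 32, stop TGA at 35 → 6 nt; ATG at 47, stop TAA at 71 → 27 nt.
Frame +3: CAA TGC CCT AAA TTT TAC GTA TTA CCG GCA TGT GAC GCA CGG CTA TGA CGC TGT CCA CCA GTG TGC GGT AAA GTC — no ATG→stop ORF.
Frame -1: GAC TTT ACC GCA CAC TGG TGG ACA GCG TCA TAG CCG TGC GTC ACA TGC CGG TAA TAC GTA AAA TTT AGG GCA TTG — no ATG→stop ORF.
Frame -2: ACT TTA CCG CAC ACT GGT GGA CAG CGT CAT AGC CGT GCG TCA CAT GCC GGT AAT ACG TAA AAT TTA GGG CAT TGG — no ATG→stop ORF.
Frame -3: CTT TAC CGC ACA CTG GTG GAC AGC GTC ATA GCC GTG CGT CAC ATG CCG GTA ATA CGT AAA ATT TAG GGC ATT GGC — ATG at 45, stop TAG at 66 → 24 nt.
Forward-strand max 27 nt; reverse-strand max 24 nt. The forward strand has the longer ORF.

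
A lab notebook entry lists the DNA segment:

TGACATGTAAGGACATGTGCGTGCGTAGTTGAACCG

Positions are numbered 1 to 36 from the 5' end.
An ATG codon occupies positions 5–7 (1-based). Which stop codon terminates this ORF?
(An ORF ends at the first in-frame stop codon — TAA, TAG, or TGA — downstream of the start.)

Codons from position 5: ATG (5–7), TAA (8–10).
The first in-frame stop codon is TAA.

TAA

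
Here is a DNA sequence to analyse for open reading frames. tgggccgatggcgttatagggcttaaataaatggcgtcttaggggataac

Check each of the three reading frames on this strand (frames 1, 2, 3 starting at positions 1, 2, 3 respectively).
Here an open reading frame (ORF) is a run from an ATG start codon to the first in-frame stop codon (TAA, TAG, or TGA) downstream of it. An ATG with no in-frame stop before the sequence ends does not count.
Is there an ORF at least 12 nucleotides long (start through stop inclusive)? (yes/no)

Frame 1: TGG GCC GAT GGC GTT ATA GGG CTT AAA TAA ATG GCG TCT TAG GGG ATA — ATG at 31, stop TAG at 40 → 12 nt.
Frame 2: GGG CCG ATG GCG TTA TAG GGC TTA AAT AAA TGG CGT CTT AGG GGA TAA — ATG at 8, stop TAG at 17 → 12 nt.
Frame 3: GGC CGA TGG CGT TAT AGG GCT TAA ATA AAT GGC GTC TTA GGG GAT AAC — no ATG→stop ORF.
Frame 1 has an ORF of 12 nucleotides (positions 31–42) ≥ 12, so yes.

yes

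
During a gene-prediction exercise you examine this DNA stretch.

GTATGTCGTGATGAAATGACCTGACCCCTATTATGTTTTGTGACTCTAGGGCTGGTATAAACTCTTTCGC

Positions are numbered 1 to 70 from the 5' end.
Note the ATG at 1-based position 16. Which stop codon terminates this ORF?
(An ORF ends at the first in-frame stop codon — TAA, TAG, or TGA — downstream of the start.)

TGA

Codons from position 16: ATG (16–18), ACC (19–21), TGA (22–24).
The first in-frame stop codon is TGA.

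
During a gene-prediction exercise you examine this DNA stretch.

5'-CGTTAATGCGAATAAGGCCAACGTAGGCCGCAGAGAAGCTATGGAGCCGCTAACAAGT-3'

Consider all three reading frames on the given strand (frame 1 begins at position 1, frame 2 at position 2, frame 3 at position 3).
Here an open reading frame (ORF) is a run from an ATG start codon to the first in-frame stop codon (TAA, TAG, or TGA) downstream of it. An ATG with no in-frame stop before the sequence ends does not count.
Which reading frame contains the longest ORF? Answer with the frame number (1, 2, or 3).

Frame 1: CGT TAA TGC GAA TAA GGC CAA CGT AGG CCG CAG AGA AGC TAT GGA GCC GCT AAC AAG — no ATG→stop ORF.
Frame 2: GTT AAT GCG AAT AAG GCC AAC GTA GGC CGC AGA GAA GCT ATG GAG CCG CTA ACA AGT — no ATG→stop ORF.
Frame 3: TTA ATG CGA ATA AGG CCA ACG TAG GCC GCA GAG AAG CTA TGG AGC CGC TAA CAA — ATG at 6, stop TAG at 24 → 21 nt.
Longest ORF is 21 nt in frame 3 (positions 6–26).

3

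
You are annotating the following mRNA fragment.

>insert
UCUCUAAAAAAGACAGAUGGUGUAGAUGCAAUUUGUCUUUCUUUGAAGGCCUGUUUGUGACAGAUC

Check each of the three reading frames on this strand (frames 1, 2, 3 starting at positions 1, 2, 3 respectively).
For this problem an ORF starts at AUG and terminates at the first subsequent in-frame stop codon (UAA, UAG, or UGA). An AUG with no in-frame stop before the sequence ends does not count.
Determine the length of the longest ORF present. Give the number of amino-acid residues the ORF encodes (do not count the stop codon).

6

Frame 1: UCU CUA AAA AAG ACA GAU GGU GUA GAU GCA AUU UGU CUU UCU UUG AAG GCC UGU UUG UGA CAG AUC — no AUG→stop ORF.
Frame 2: CUC UAA AAA AGA CAG AUG GUG UAG AUG CAA UUU GUC UUU CUU UGA AGG CCU GUU UGU GAC AGA — AUG at 17, stop UAG at 23 → 9 nt; AUG at 26, stop UGA at 44 → 21 nt.
Frame 3: UCU AAA AAA GAC AGA UGG UGU AGA UGC AAU UUG UCU UUC UUU GAA GGC CUG UUU GUG ACA GAU — no AUG→stop ORF.
Longest: frame 2, positions 26–46, 21 nt = 7 codons = 6 aa. → 6 amino acids.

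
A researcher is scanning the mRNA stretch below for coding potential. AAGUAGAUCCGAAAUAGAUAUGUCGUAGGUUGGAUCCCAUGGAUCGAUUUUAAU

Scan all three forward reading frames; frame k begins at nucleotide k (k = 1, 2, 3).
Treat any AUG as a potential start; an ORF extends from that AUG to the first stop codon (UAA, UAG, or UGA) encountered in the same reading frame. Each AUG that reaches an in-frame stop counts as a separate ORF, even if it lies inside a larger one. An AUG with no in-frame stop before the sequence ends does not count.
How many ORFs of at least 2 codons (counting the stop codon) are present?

Frame 1: AAG UAG AUC CGA AAU AGA UAU GUC GUA GGU UGG AUC CCA UGG AUC GAU UUU AAU — no AUG→stop ORF.
Frame 2: AGU AGA UCC GAA AUA GAU AUG UCG UAG GUU GGA UCC CAU GGA UCG AUU UUA — AUG at 20, stop UAG at 26 → 9 nt.
Frame 3: GUA GAU CCG AAA UAG AUA UGU CGU AGG UUG GAU CCC AUG GAU CGA UUU UAA — AUG at 39, stop UAA at 51 → 15 nt.
ORFs ≥ 2 codons: frame 2 20–28 (3 codons), frame 3 39–53 (5 codons). Count = 2.

2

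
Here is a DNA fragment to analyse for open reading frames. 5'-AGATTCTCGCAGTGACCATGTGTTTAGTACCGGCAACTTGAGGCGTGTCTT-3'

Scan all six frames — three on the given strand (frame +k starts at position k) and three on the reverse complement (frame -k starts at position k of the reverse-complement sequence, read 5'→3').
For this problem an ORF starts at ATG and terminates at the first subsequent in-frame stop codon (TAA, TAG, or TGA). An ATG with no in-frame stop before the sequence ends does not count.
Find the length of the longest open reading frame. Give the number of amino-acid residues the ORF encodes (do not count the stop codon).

7

Reverse complement (5'→3'): AAGACACGCCTCAAGTTGCCGGTACTAAACACATGGTCACTGCGAGAATCT
Frame +1: AGA TTC TCG CAG TGA CCA TGT GTT TAG TAC CGG CAA CTT GAG GCG TGT CTT — no ATG→stop ORF.
Frame +2: GAT TCT CGC AGT GAC CAT GTG TTT AGT ACC GGC AAC TTG AGG CGT GTC — no ATG→stop ORF.
Frame +3: ATT CTC GCA GTG ACC ATG TGT TTA GTA CCG GCA ACT TGA GGC GTG TCT — ATG at 18, stop TGA at 39 → 24 nt.
Frame -1: AAG ACA CGC CTC AAG TTG CCG GTA CTA AAC ACA TGG TCA CTG CGA GAA TCT — no ATG→stop ORF.
Frame -2: AGA CAC GCC TCA AGT TGC CGG TAC TAA ACA CAT GGT CAC TGC GAG AAT — no ATG→stop ORF.
Frame -3: GAC ACG CCT CAA GTT GCC GGT ACT AAA CAC ATG GTC ACT GCG AGA ATC — no ATG→stop ORF.
Longest: frame +3, positions 18–41, 24 nt = 8 codons = 7 aa. → 7 amino acids.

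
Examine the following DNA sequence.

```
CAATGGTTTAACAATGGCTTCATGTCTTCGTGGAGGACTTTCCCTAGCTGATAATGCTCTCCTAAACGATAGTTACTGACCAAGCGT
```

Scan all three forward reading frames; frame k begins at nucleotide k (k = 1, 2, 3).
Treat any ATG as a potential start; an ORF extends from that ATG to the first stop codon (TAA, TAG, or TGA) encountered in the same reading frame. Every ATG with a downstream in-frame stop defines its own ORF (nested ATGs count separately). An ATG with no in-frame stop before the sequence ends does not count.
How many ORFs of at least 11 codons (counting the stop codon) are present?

Frame 1: CAA TGG TTT AAC AAT GGC TTC ATG TCT TCG TGG AGG ACT TTC CCT AGC TGA TAA TGC TCT CCT AAA CGA TAG TTA CTG ACC AAG CGT — ATG at 22, stop TGA at 49 → 30 nt.
Frame 2: AAT GGT TTA ACA ATG GCT TCA TGT CTT CGT GGA GGA CTT TCC CTA GCT GAT AAT GCT CTC CTA AAC GAT AGT TAC TGA CCA AGC — ATG at 14, stop TGA at 77 → 66 nt.
Frame 3: ATG GTT TAA CAA TGG CTT CAT GTC TTC GTG GAG GAC TTT CCC TAG CTG ATA ATG CTC TCC TAA ACG ATA GTT ACT GAC CAA GCG — ATG at 3, stop TAA at 9 → 9 nt; ATG at 54, stop TAA at 63 → 12 nt.
ORFs ≥ 11 codons: frame 2 14–79 (22 codons). Count = 1.

1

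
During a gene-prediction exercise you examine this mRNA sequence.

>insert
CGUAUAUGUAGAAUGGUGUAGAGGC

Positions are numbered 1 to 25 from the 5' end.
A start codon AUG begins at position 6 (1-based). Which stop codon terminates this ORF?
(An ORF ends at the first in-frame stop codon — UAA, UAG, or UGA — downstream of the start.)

Codons from position 6: AUG (6–8), UAG (9–11).
The first in-frame stop codon is UAG.

UAG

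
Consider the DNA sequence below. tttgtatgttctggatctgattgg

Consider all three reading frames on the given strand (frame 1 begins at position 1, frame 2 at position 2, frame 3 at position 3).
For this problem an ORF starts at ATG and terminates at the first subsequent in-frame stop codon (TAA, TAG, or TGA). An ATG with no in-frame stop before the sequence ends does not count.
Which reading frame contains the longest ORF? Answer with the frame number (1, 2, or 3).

Frame 1: TTT GTA TGT TCT GGA TCT GAT TGG — no ATG→stop ORF.
Frame 2: TTG TAT GTT CTG GAT CTG ATT — no ATG→stop ORF.
Frame 3: TGT ATG TTC TGG ATC TGA TTG — ATG at 6, stop TGA at 18 → 15 nt.
Longest ORF is 15 nt in frame 3 (positions 6–20).

3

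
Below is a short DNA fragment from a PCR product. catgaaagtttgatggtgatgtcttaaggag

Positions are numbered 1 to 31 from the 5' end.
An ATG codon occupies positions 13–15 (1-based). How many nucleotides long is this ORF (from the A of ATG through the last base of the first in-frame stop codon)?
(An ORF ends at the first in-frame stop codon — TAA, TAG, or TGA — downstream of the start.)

Codons from position 13: ATG (13–15), GTG (16–18), ATG (19–21), TCT (22–24), TAA (25–27).
TAA is the first in-frame stop; ORF spans 13–27, 15 nucleotides.

15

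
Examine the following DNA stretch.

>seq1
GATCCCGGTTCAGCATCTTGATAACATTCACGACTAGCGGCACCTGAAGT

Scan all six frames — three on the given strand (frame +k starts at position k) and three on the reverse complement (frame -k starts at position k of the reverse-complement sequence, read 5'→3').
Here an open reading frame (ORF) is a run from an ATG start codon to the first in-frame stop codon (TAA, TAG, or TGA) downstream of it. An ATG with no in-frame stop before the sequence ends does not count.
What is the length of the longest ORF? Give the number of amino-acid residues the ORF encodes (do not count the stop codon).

Reverse complement (5'→3'): ACTTCAGGTGCCGCTAGTCGTGAATGTTATCAAGATGCTGAACCGGGATC
Frame +1: GAT CCC GGT TCA GCA TCT TGA TAA CAT TCA CGA CTA GCG GCA CCT GAA — no ATG→stop ORF.
Frame +2: ATC CCG GTT CAG CAT CTT GAT AAC ATT CAC GAC TAG CGG CAC CTG AAG — no ATG→stop ORF.
Frame +3: TCC CGG TTC AGC ATC TTG ATA ACA TTC ACG ACT AGC GGC ACC TGA AGT — no ATG→stop ORF.
Frame -1: ACT TCA GGT GCC GCT AGT CGT GAA TGT TAT CAA GAT GCT GAA CCG GGA — no ATG→stop ORF.
Frame -2: CTT CAG GTG CCG CTA GTC GTG AAT GTT ATC AAG ATG CTG AAC CGG GAT — no ATG→stop ORF.
Frame -3: TTC AGG TGC CGC TAG TCG TGA ATG TTA TCA AGA TGC TGA ACC GGG ATC — ATG at 24, stop TGA at 39 → 18 nt.
Longest: frame -3, positions 24–41, 18 nt = 6 codons = 5 aa. → 5 amino acids.

5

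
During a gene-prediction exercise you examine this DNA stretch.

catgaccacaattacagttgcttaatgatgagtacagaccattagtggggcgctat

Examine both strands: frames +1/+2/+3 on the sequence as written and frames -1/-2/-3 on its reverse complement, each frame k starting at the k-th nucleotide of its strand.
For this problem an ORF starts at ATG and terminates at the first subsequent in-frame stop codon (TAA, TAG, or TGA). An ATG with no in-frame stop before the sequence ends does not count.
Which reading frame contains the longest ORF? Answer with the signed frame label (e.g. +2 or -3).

+2

Reverse complement (5'→3'): ATAGCGCCCCACTAATGGTCTGTACTCATCATTAAGCAACTGTAATTGTGGTCATG
Frame +1: CAT GAC CAC AAT TAC AGT TGC TTA ATG ATG AGT ACA GAC CAT TAG TGG GGC GCT — ATG at 25, stop TAG at 43 → 21 nt; ATG at 28, stop TAG at 43 → 18 nt.
Frame +2: ATG ACC ACA ATT ACA GTT GCT TAA TGA TGA GTA CAG ACC ATT AGT GGG GCG CTA — ATG at 2, stop TAA at 23 → 24 nt.
Frame +3: TGA CCA CAA TTA CAG TTG CTT AAT GAT GAG TAC AGA CCA TTA GTG GGG CGC TAT — no ATG→stop ORF.
Frame -1: ATA GCG CCC CAC TAA TGG TCT GTA CTC ATC ATT AAG CAA CTG TAA TTG TGG TCA — no ATG→stop ORF.
Frame -2: TAG CGC CCC ACT AAT GGT CTG TAC TCA TCA TTA AGC AAC TGT AAT TGT GGT CAT — no ATG→stop ORF.
Frame -3: AGC GCC CCA CTA ATG GTC TGT ACT CAT CAT TAA GCA ACT GTA ATT GTG GTC ATG — ATG at 15, stop TAA at 33 → 21 nt.
Longest ORF is 24 nt in frame +2 (positions 2–25).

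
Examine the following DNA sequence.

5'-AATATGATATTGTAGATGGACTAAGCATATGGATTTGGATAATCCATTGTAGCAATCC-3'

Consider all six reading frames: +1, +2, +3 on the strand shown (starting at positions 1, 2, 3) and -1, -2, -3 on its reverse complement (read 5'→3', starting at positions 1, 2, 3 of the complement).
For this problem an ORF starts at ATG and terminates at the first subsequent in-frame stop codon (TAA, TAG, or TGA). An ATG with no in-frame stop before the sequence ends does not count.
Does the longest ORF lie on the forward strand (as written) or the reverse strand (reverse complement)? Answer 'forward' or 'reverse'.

Reverse complement (5'→3'): GGATTGCTACAATGGATTATCCAAATCCATATGCTTAGTCCATCTACAATATCATATT
Frame +1: AAT ATG ATA TTG TAG ATG GAC TAA GCA TAT GGA TTT GGA TAA TCC ATT GTA GCA ATC — ATG at 4, stop TAG at 13 → 12 nt; ATG at 16, stop TAA at 22 → 9 nt.
Frame +2: ATA TGA TAT TGT AGA TGG ACT AAG CAT ATG GAT TTG GAT AAT CCA TTG TAG CAA TCC — ATG at 29, stop TAG at 50 → 24 nt.
Frame +3: TAT GAT ATT GTA GAT GGA CTA AGC ATA TGG ATT TGG ATA ATC CAT TGT AGC AAT — no ATG→stop ORF.
Frame -1: GGA TTG CTA CAA TGG ATT ATC CAA ATC CAT ATG CTT AGT CCA TCT ACA ATA TCA TAT — no ATG→stop ORF.
Frame -2: GAT TGC TAC AAT GGA TTA TCC AAA TCC ATA TGC TTA GTC CAT CTA CAA TAT CAT ATT — no ATG→stop ORF.
Frame -3: ATT GCT ACA ATG GAT TAT CCA AAT CCA TAT GCT TAG TCC ATC TAC AAT ATC ATA — ATG at 12, stop TAG at 36 → 27 nt.
Forward-strand max 24 nt; reverse-strand max 27 nt. The reverse strand has the longer ORF.

reverse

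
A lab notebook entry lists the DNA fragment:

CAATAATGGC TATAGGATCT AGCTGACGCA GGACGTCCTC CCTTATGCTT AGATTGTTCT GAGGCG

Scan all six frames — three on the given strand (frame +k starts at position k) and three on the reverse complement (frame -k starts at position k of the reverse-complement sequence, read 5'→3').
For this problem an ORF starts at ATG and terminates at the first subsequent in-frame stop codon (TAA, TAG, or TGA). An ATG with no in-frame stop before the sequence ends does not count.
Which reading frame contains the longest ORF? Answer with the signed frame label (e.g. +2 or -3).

+3

Reverse complement (5'→3'): CGCCTCAGAACAATCTAAGCATAAGGGAGGACGTCCTGCGTCAGCTAGATCCTATAGCCATTATTG
Frame +1: CAA TAA TGG CTA TAG GAT CTA GCT GAC GCA GGA CGT CCT CCC TTA TGC TTA GAT TGT TCT GAG GCG — no ATG→stop ORF.
Frame +2: AAT AAT GGC TAT AGG ATC TAG CTG ACG CAG GAC GTC CTC CCT TAT GCT TAG ATT GTT CTG AGG — no ATG→stop ORF.
Frame +3: ATA ATG GCT ATA GGA TCT AGC TGA CGC AGG ACG TCC TCC CTT ATG CTT AGA TTG TTC TGA GGC — ATG at 6, stop TGA at 24 → 21 nt; ATG at 45, stop TGA at 60 → 18 nt.
Frame -1: CGC CTC AGA ACA ATC TAA GCA TAA GGG AGG ACG TCC TGC GTC AGC TAG ATC CTA TAG CCA TTA TTG — no ATG→stop ORF.
Frame -2: GCC TCA GAA CAA TCT AAG CAT AAG GGA GGA CGT CCT GCG TCA GCT AGA TCC TAT AGC CAT TAT — no ATG→stop ORF.
Frame -3: CCT CAG AAC AAT CTA AGC ATA AGG GAG GAC GTC CTG CGT CAG CTA GAT CCT ATA GCC ATT ATT — no ATG→stop ORF.
Longest ORF is 21 nt in frame +3 (positions 6–26).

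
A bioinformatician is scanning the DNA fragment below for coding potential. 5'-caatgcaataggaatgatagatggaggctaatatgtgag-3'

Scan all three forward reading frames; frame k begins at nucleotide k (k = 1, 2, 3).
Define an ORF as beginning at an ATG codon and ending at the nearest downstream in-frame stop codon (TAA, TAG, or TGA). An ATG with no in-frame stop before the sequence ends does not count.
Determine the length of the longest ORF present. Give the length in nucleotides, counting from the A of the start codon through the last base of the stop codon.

Frame 1: CAA TGC AAT AGG AAT GAT AGA TGG AGG CTA ATA TGT GAG — no ATG→stop ORF.
Frame 2: AAT GCA ATA GGA ATG ATA GAT GGA GGC TAA TAT GTG — ATG at 14, stop TAA at 29 → 18 nt.
Frame 3: ATG CAA TAG GAA TGA TAG ATG GAG GCT AAT ATG TGA — ATG at 3, stop TAG at 9 → 9 nt; ATG at 21, stop TGA at 36 → 18 nt; ATG at 33, stop TGA at 36 → 6 nt.
Longest: frame 2, positions 14–31, 18 nt = 6 codons = 5 aa. → 18 nucleotides.

18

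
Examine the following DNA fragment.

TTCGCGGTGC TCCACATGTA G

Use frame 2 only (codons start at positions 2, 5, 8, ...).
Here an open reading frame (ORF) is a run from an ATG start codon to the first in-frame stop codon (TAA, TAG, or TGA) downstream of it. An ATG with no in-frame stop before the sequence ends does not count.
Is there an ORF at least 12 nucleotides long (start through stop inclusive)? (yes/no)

no

Frame 2: TCG CGG TGC TCC ACA TGT — no ATG→stop ORF.
Largest ORF found is 0 nucleotides < 12, so no.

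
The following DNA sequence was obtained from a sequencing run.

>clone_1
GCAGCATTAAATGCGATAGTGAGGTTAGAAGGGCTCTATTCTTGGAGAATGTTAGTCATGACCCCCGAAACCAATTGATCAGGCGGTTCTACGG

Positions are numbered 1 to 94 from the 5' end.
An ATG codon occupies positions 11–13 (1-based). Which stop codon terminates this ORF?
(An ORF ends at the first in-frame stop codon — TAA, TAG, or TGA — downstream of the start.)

Codons from position 11: ATG (11–13), CGA (14–16), TAG (17–19).
The first in-frame stop codon is TAG.

TAG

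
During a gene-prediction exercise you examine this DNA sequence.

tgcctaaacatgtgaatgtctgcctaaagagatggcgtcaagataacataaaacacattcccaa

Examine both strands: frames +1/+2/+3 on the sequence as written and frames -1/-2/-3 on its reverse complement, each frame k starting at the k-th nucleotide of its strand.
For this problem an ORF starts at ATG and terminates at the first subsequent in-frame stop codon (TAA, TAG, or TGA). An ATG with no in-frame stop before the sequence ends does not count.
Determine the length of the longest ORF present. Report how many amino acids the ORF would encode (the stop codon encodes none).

6

Reverse complement (5'→3'): TTGGGAATGTGTTTTATGTTATCTTGACGCCATCTCTTTAGGCAGACATTCACATGTTTAGGCA
Frame +1: TGC CTA AAC ATG TGA ATG TCT GCC TAA AGA GAT GGC GTC AAG ATA ACA TAA AAC ACA TTC CCA — ATG at 10, stop TGA at 13 → 6 nt; ATG at 16, stop TAA at 25 → 12 nt.
Frame +2: GCC TAA ACA TGT GAA TGT CTG CCT AAA GAG ATG GCG TCA AGA TAA CAT AAA ACA CAT TCC CAA — ATG at 32, stop TAA at 44 → 15 nt.
Frame +3: CCT AAA CAT GTG AAT GTC TGC CTA AAG AGA TGG CGT CAA GAT AAC ATA AAA CAC ATT CCC — no ATG→stop ORF.
Frame -1: TTG GGA ATG TGT TTT ATG TTA TCT TGA CGC CAT CTC TTT AGG CAG ACA TTC ACA TGT TTA GGC — ATG at 7, stop TGA at 25 → 21 nt; ATG at 16, stop TGA at 25 → 12 nt.
Frame -2: TGG GAA TGT GTT TTA TGT TAT CTT GAC GCC ATC TCT TTA GGC AGA CAT TCA CAT GTT TAG GCA — no ATG→stop ORF.
Frame -3: GGG AAT GTG TTT TAT GTT ATC TTG ACG CCA TCT CTT TAG GCA GAC ATT CAC ATG TTT AGG — no ATG→stop ORF.
Longest: frame -1, positions 7–27, 21 nt = 7 codons = 6 aa. → 6 amino acids.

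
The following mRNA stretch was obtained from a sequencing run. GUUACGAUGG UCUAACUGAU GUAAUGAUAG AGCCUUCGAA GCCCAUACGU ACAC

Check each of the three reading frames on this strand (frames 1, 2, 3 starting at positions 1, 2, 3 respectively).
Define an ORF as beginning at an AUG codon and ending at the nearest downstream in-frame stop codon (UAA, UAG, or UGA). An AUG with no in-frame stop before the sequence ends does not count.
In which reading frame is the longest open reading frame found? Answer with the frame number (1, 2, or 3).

Frame 1: GUU ACG AUG GUC UAA CUG AUG UAA UGA UAG AGC CUU CGA AGC CCA UAC GUA CAC — AUG at 7, stop UAA at 13 → 9 nt; AUG at 19, stop UAA at 22 → 6 nt.
Frame 2: UUA CGA UGG UCU AAC UGA UGU AAU GAU AGA GCC UUC GAA GCC CAU ACG UAC — no AUG→stop ORF.
Frame 3: UAC GAU GGU CUA ACU GAU GUA AUG AUA GAG CCU UCG AAG CCC AUA CGU ACA — no AUG→stop ORF.
Longest ORF is 9 nt in frame 1 (positions 7–15).

1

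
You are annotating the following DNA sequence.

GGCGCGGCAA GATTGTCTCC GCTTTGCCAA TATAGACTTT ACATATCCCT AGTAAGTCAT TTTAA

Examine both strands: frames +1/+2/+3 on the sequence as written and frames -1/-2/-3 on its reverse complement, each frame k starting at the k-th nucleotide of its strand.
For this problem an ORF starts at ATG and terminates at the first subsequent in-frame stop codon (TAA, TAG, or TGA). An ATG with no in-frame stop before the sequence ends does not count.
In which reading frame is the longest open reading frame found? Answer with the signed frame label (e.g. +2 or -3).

-3

Reverse complement (5'→3'): TTAAAATGACTTACTAGGGATATGTAAAGTCTATATTGGCAAAGCGGAGACAATCTTGCCGCGCC
Frame +1: GGC GCG GCA AGA TTG TCT CCG CTT TGC CAA TAT AGA CTT TAC ATA TCC CTA GTA AGT CAT TTT — no ATG→stop ORF.
Frame +2: GCG CGG CAA GAT TGT CTC CGC TTT GCC AAT ATA GAC TTT ACA TAT CCC TAG TAA GTC ATT TTA — no ATG→stop ORF.
Frame +3: CGC GGC AAG ATT GTC TCC GCT TTG CCA ATA TAG ACT TTA CAT ATC CCT AGT AAG TCA TTT TAA — no ATG→stop ORF.
Frame -1: TTA AAA TGA CTT ACT AGG GAT ATG TAA AGT CTA TAT TGG CAA AGC GGA GAC AAT CTT GCC GCG — ATG at 22, stop TAA at 25 → 6 nt.
Frame -2: TAA AAT GAC TTA CTA GGG ATA TGT AAA GTC TAT ATT GGC AAA GCG GAG ACA ATC TTG CCG CGC — no ATG→stop ORF.
Frame -3: AAA ATG ACT TAC TAG GGA TAT GTA AAG TCT ATA TTG GCA AAG CGG AGA CAA TCT TGC CGC GCC — ATG at 6, stop TAG at 15 → 12 nt.
Longest ORF is 12 nt in frame -3 (positions 6–17).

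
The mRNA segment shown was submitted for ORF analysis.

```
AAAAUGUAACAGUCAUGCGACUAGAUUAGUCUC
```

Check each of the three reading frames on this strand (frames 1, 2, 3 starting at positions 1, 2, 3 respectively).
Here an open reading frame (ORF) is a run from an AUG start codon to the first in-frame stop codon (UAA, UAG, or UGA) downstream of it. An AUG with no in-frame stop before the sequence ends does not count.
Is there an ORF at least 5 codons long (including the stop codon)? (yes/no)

yes

Frame 1: AAA AUG UAA CAG UCA UGC GAC UAG AUU AGU CUC — AUG at 4, stop UAA at 7 → 6 nt.
Frame 2: AAA UGU AAC AGU CAU GCG ACU AGA UUA GUC — no AUG→stop ORF.
Frame 3: AAU GUA ACA GUC AUG CGA CUA GAU UAG UCU — AUG at 15, stop UAG at 27 → 15 nt.
Frame 3 has an ORF of 5 codons (positions 15–29) ≥ 5, so yes.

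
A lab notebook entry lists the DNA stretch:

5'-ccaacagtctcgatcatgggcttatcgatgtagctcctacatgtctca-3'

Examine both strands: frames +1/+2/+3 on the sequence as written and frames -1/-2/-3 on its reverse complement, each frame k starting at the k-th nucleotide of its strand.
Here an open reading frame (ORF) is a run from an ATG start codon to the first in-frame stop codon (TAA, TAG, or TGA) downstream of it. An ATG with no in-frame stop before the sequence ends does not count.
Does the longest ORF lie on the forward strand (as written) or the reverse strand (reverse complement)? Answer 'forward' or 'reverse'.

Reverse complement (5'→3'): TGAGACATGTAGGAGCTACATCGATAAGCCCATGATCGAGACTGTTGG
Frame +1: CCA ACA GTC TCG ATC ATG GGC TTA TCG ATG TAG CTC CTA CAT GTC TCA — ATG at 16, stop TAG at 31 → 18 nt; ATG at 28, stop TAG at 31 → 6 nt.
Frame +2: CAA CAG TCT CGA TCA TGG GCT TAT CGA TGT AGC TCC TAC ATG TCT — no ATG→stop ORF.
Frame +3: AAC AGT CTC GAT CAT GGG CTT ATC GAT GTA GCT CCT ACA TGT CTC — no ATG→stop ORF.
Frame -1: TGA GAC ATG TAG GAG CTA CAT CGA TAA GCC CAT GAT CGA GAC TGT TGG — ATG at 7, stop TAG at 10 → 6 nt.
Frame -2: GAG ACA TGT AGG AGC TAC ATC GAT AAG CCC ATG ATC GAG ACT GTT — no ATG→stop ORF.
Frame -3: AGA CAT GTA GGA GCT ACA TCG ATA AGC CCA TGA TCG AGA CTG TTG — no ATG→stop ORF.
Forward-strand max 18 nt; reverse-strand max 6 nt. The forward strand has the longer ORF.

forward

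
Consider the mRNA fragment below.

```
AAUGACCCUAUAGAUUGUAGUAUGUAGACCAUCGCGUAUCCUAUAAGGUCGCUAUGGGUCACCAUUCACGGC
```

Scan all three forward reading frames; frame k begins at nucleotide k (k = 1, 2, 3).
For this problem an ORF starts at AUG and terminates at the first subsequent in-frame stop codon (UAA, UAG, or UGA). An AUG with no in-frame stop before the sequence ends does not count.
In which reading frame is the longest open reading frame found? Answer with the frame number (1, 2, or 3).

Frame 1: AAU GAC CCU AUA GAU UGU AGU AUG UAG ACC AUC GCG UAU CCU AUA AGG UCG CUA UGG GUC ACC AUU CAC GGC — AUG at 22, stop UAG at 25 → 6 nt.
Frame 2: AUG ACC CUA UAG AUU GUA GUA UGU AGA CCA UCG CGU AUC CUA UAA GGU CGC UAU GGG UCA CCA UUC ACG — AUG at 2, stop UAG at 11 → 12 nt.
Frame 3: UGA CCC UAU AGA UUG UAG UAU GUA GAC CAU CGC GUA UCC UAU AAG GUC GCU AUG GGU CAC CAU UCA CGG — no AUG→stop ORF.
Longest ORF is 12 nt in frame 2 (positions 2–13).

2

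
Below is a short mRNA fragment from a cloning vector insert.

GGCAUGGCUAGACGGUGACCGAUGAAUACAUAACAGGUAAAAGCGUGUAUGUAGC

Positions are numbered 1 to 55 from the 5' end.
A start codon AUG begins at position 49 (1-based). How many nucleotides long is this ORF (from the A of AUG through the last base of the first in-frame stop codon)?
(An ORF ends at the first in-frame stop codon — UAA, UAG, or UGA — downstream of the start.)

Codons from position 49: AUG (49–51), UAG (52–54).
UAG is the first in-frame stop; ORF spans 49–54, 6 nucleotides.

6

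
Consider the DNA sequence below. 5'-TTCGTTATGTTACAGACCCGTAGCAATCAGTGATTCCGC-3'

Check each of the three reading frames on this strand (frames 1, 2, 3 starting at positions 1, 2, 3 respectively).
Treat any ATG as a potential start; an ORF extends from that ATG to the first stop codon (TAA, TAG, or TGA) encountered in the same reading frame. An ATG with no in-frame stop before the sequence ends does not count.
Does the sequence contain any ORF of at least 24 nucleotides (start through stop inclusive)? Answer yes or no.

Frame 1: TTC GTT ATG TTA CAG ACC CGT AGC AAT CAG TGA TTC CGC — ATG at 7, stop TGA at 31 → 27 nt.
Frame 2: TCG TTA TGT TAC AGA CCC GTA GCA ATC AGT GAT TCC — no ATG→stop ORF.
Frame 3: CGT TAT GTT ACA GAC CCG TAG CAA TCA GTG ATT CCG — no ATG→stop ORF.
Frame 1 has an ORF of 27 nucleotides (positions 7–33) ≥ 24, so yes.

yes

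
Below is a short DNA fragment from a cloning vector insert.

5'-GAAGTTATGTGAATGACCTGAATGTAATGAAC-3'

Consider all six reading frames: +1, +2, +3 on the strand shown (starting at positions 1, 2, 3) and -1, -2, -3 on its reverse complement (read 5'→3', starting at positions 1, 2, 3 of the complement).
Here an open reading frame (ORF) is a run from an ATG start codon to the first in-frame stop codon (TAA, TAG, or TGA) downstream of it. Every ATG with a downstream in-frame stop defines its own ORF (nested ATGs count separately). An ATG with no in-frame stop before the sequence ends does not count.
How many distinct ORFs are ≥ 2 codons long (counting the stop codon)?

Reverse complement (5'→3'): GTTCATTACATTCAGGTCATTCACATAACTTC
Frame +1: GAA GTT ATG TGA ATG ACC TGA ATG TAA TGA — ATG at 7, stop TGA at 10 → 6 nt; ATG at 13, stop TGA at 19 → 9 nt; ATG at 22, stop TAA at 25 → 6 nt.
Frame +2: AAG TTA TGT GAA TGA CCT GAA TGT AAT GAA — no ATG→stop ORF.
Frame +3: AGT TAT GTG AAT GAC CTG AAT GTA ATG AAC — no ATG→stop ORF.
Frame -1: GTT CAT TAC ATT CAG GTC ATT CAC ATA ACT — no ATG→stop ORF.
Frame -2: TTC ATT ACA TTC AGG TCA TTC ACA TAA CTT — no ATG→stop ORF.
Frame -3: TCA TTA CAT TCA GGT CAT TCA CAT AAC TTC — no ATG→stop ORF.
ORFs ≥ 2 codons: frame +1 7–12 (2 codons), frame +1 13–21 (3 codons), frame +1 22–27 (2 codons). Count = 3.

3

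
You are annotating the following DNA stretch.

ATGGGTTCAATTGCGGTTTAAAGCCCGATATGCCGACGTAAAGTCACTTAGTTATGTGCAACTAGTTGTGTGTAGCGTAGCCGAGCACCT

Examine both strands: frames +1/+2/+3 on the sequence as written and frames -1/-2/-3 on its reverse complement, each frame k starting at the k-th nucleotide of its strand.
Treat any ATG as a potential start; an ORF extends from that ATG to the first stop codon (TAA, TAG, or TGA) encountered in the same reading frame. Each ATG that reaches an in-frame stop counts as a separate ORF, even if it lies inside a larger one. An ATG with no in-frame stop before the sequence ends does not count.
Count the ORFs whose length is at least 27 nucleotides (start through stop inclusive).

Reverse complement (5'→3'): AGGTGCTCGGCTACGCTACACACAACTAGTTGCACATAACTAAGTGACTTTACGTCGGCATATCGGGCTTTAAACCGCAATTGAACCCAT
Frame +1: ATG GGT TCA ATT GCG GTT TAA AGC CCG ATA TGC CGA CGT AAA GTC ACT TAG TTA TGT GCA ACT AGT TGT GTG TAG CGT AGC CGA GCA CCT — ATG at 1, stop TAA at 19 → 21 nt.
Frame +2: TGG GTT CAA TTG CGG TTT AAA GCC CGA TAT GCC GAC GTA AAG TCA CTT AGT TAT GTG CAA CTA GTT GTG TGT AGC GTA GCC GAG CAC — no ATG→stop ORF.
Frame +3: GGG TTC AAT TGC GGT TTA AAG CCC GAT ATG CCG ACG TAA AGT CAC TTA GTT ATG TGC AAC TAG TTG TGT GTA GCG TAG CCG AGC ACC — ATG at 30, stop TAA at 39 → 12 nt; ATG at 54, stop TAG at 63 → 12 nt.
Frame -1: AGG TGC TCG GCT ACG CTA CAC ACA ACT AGT TGC ACA TAA CTA AGT GAC TTT ACG TCG GCA TAT CGG GCT TTA AAC CGC AAT TGA ACC CAT — no ATG→stop ORF.
Frame -2: GGT GCT CGG CTA CGC TAC ACA CAA CTA GTT GCA CAT AAC TAA GTG ACT TTA CGT CGG CAT ATC GGG CTT TAA ACC GCA ATT GAA CCC — no ATG→stop ORF.
Frame -3: GTG CTC GGC TAC GCT ACA CAC AAC TAG TTG CAC ATA ACT AAG TGA CTT TAC GTC GGC ATA TCG GGC TTT AAA CCG CAA TTG AAC CCA — no ATG→stop ORF.
No ORF reaches 27 nucleotides. Count = 0.

0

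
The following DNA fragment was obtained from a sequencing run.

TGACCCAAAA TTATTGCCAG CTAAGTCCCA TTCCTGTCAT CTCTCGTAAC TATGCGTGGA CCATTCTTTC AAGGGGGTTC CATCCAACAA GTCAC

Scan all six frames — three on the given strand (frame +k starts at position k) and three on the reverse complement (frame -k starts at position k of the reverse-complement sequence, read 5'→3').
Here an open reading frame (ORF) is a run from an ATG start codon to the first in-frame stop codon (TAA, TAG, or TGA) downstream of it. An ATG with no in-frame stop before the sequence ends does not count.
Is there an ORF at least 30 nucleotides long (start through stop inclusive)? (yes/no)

Reverse complement (5'→3'): GTGACTTGTTGGATGGAACCCCCTTGAAAGAATGGTCCACGCATAGTTACGAGAGATGACAGGAATGGGACTTAGCTGGCAATAATTTTGGGTCA
Frame +1: TGA CCC AAA ATT ATT GCC AGC TAA GTC CCA TTC CTG TCA TCT CTC GTA ACT ATG CGT GGA CCA TTC TTT CAA GGG GGT TCC ATC CAA CAA GTC — no ATG→stop ORF.
Frame +2: GAC CCA AAA TTA TTG CCA GCT AAG TCC CAT TCC TGT CAT CTC TCG TAA CTA TGC GTG GAC CAT TCT TTC AAG GGG GTT CCA TCC AAC AAG TCA — no ATG→stop ORF.
Frame +3: ACC CAA AAT TAT TGC CAG CTA AGT CCC ATT CCT GTC ATC TCT CGT AAC TAT GCG TGG ACC ATT CTT TCA AGG GGG TTC CAT CCA ACA AGT CAC — no ATG→stop ORF.
Frame -1: GTG ACT TGT TGG ATG GAA CCC CCT TGA AAG AAT GGT CCA CGC ATA GTT ACG AGA GAT GAC AGG AAT GGG ACT TAG CTG GCA ATA ATT TTG GGT — ATG at 13, stop TGA at 25 → 15 nt.
Frame -2: TGA CTT GTT GGA TGG AAC CCC CTT GAA AGA ATG GTC CAC GCA TAG TTA CGA GAG ATG ACA GGA ATG GGA CTT AGC TGG CAA TAA TTT TGG GTC — ATG at 32, stop TAG at 44 → 15 nt; ATG at 56, stop TAA at 83 → 30 nt; ATG at 65, stop TAA at 83 → 21 nt.
Frame -3: GAC TTG TTG GAT GGA ACC CCC TTG AAA GAA TGG TCC ACG CAT AGT TAC GAG AGA TGA CAG GAA TGG GAC TTA GCT GGC AAT AAT TTT GGG TCA — no ATG→stop ORF.
Frame -2 has an ORF of 30 nucleotides (positions 56–85) ≥ 30, so yes.

yes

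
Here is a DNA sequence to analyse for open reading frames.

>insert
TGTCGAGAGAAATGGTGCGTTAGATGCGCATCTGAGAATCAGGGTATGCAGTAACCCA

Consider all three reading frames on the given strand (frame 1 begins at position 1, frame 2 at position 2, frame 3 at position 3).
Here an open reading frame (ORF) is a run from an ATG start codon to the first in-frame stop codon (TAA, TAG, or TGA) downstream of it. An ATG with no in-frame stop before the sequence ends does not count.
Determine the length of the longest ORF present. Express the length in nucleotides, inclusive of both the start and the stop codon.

Frame 1: TGT CGA GAG AAA TGG TGC GTT AGA TGC GCA TCT GAG AAT CAG GGT ATG CAG TAA CCC — ATG at 46, stop TAA at 52 → 9 nt.
Frame 2: GTC GAG AGA AAT GGT GCG TTA GAT GCG CAT CTG AGA ATC AGG GTA TGC AGT AAC CCA — no ATG→stop ORF.
Frame 3: TCG AGA GAA ATG GTG CGT TAG ATG CGC ATC TGA GAA TCA GGG TAT GCA GTA ACC — ATG at 12, stop TAG at 21 → 12 nt; ATG at 24, stop TGA at 33 → 12 nt.
Longest: frame 3, positions 12–23, 12 nt = 4 codons = 3 aa. → 12 nucleotides.

12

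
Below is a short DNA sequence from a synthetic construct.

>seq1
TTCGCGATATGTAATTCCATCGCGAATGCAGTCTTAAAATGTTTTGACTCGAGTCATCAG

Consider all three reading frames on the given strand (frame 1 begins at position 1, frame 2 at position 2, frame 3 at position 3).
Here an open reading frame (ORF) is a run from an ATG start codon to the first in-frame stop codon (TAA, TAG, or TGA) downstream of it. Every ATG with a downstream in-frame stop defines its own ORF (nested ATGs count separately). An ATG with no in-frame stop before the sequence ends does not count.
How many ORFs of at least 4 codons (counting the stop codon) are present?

Frame 1: TTC GCG ATA TGT AAT TCC ATC GCG AAT GCA GTC TTA AAA TGT TTT GAC TCG AGT CAT CAG — no ATG→stop ORF.
Frame 2: TCG CGA TAT GTA ATT CCA TCG CGA ATG CAG TCT TAA AAT GTT TTG ACT CGA GTC ATC — ATG at 26, stop TAA at 35 → 12 nt.
Frame 3: CGC GAT ATG TAA TTC CAT CGC GAA TGC AGT CTT AAA ATG TTT TGA CTC GAG TCA TCA — ATG at 9, stop TAA at 12 → 6 nt; ATG at 39, stop TGA at 45 → 9 nt.
ORFs ≥ 4 codons: frame 2 26–37 (4 codons). Count = 1.

1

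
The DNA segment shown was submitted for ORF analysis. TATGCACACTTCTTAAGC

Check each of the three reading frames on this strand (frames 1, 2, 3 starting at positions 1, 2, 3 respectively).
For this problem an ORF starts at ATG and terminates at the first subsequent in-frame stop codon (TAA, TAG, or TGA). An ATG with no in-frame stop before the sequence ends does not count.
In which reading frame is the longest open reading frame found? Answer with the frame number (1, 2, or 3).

Frame 1: TAT GCA CAC TTC TTA AGC — no ATG→stop ORF.
Frame 2: ATG CAC ACT TCT TAA — ATG at 2, stop TAA at 14 → 15 nt.
Frame 3: TGC ACA CTT CTT AAG — no ATG→stop ORF.
Longest ORF is 15 nt in frame 2 (positions 2–16).

2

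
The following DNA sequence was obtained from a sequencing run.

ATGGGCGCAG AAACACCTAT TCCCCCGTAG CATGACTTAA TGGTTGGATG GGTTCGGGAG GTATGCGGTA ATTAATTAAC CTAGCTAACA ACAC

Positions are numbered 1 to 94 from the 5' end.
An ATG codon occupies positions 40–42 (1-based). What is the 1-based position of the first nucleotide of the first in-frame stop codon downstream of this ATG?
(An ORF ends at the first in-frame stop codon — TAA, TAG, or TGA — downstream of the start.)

Codons from position 40: ATG (40–42), GTT (43–45), GGA (46–48), TGG (49–51), GTT (52–54), CGG (55–57), GAG (58–60), GTA (61–63), TGC (64–66), GGT (67–69), AAT (70–72), TAA (73–75).
TAA is a stop codon; it begins at position 73.

73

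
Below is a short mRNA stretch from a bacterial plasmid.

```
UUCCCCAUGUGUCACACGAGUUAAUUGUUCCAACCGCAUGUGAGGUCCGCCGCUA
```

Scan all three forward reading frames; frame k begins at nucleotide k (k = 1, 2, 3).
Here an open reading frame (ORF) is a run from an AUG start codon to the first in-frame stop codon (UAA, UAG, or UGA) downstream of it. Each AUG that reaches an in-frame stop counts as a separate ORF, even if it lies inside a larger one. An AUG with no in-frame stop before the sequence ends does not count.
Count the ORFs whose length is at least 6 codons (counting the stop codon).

1

Frame 1: UUC CCC AUG UGU CAC ACG AGU UAA UUG UUC CAA CCG CAU GUG AGG UCC GCC GCU — AUG at 7, stop UAA at 22 → 18 nt.
Frame 2: UCC CCA UGU GUC ACA CGA GUU AAU UGU UCC AAC CGC AUG UGA GGU CCG CCG CUA — AUG at 38, stop UGA at 41 → 6 nt.
Frame 3: CCC CAU GUG UCA CAC GAG UUA AUU GUU CCA ACC GCA UGU GAG GUC CGC CGC — no AUG→stop ORF.
ORFs ≥ 6 codons: frame 1 7–24 (6 codons). Count = 1.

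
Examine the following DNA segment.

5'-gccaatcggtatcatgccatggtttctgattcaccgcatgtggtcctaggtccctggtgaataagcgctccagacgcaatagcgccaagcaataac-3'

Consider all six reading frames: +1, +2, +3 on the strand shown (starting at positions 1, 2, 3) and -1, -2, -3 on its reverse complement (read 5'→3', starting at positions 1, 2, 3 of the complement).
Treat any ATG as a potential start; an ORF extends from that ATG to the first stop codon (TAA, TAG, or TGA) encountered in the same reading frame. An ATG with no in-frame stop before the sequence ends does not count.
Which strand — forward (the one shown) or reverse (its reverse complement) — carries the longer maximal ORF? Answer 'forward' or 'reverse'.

forward

Reverse complement (5'→3'): GTTATTGCTTGGCGCTATTGCGTCTGGAGCGCTTATTCACCAGGGACCTAGGACCACATGCGGTGAATCAGAAACCATGGCATGATACCGATTGGC
Frame +1: GCC AAT CGG TAT CAT GCC ATG GTT TCT GAT TCA CCG CAT GTG GTC CTA GGT CCC TGG TGA ATA AGC GCT CCA GAC GCA ATA GCG CCA AGC AAT AAC — ATG at 19, stop TGA at 58 → 42 nt.
Frame +2: CCA ATC GGT ATC ATG CCA TGG TTT CTG ATT CAC CGC ATG TGG TCC TAG GTC CCT GGT GAA TAA GCG CTC CAG ACG CAA TAG CGC CAA GCA ATA — ATG at 14, stop TAG at 47 → 36 nt; ATG at 38, stop TAG at 47 → 12 nt.
Frame +3: CAA TCG GTA TCA TGC CAT GGT TTC TGA TTC ACC GCA TGT GGT CCT AGG TCC CTG GTG AAT AAG CGC TCC AGA CGC AAT AGC GCC AAG CAA TAA — no ATG→stop ORF.
Frame -1: GTT ATT GCT TGG CGC TAT TGC GTC TGG AGC GCT TAT TCA CCA GGG ACC TAG GAC CAC ATG CGG TGA ATC AGA AAC CAT GGC ATG ATA CCG ATT GGC — ATG at 58, stop TGA at 64 → 9 nt.
Frame -2: TTA TTG CTT GGC GCT ATT GCG TCT GGA GCG CTT ATT CAC CAG GGA CCT AGG ACC ACA TGC GGT GAA TCA GAA ACC ATG GCA TGA TAC CGA TTG — ATG at 77, stop TGA at 83 → 9 nt.
Frame -3: TAT TGC TTG GCG CTA TTG CGT CTG GAG CGC TTA TTC ACC AGG GAC CTA GGA CCA CAT GCG GTG AAT CAG AAA CCA TGG CAT GAT ACC GAT TGG — no ATG→stop ORF.
Forward-strand max 42 nt; reverse-strand max 9 nt. The forward strand has the longer ORF.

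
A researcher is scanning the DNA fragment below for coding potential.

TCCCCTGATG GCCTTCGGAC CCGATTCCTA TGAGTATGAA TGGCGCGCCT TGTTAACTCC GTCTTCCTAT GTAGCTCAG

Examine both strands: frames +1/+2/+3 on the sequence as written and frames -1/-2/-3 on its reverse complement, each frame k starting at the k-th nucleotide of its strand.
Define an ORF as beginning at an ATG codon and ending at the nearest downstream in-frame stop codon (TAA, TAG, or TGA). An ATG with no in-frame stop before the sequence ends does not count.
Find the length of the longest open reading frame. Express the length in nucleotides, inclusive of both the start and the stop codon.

27

Reverse complement (5'→3'): CTGAGCTACATAGGAAGACGGAGTTAACAAGGCGCGCCATTCATACTCATAGGAATCGGGTCCGAAGGCCATCAGGGGA
Frame +1: TCC CCT GAT GGC CTT CGG ACC CGA TTC CTA TGA GTA TGA ATG GCG CGC CTT GTT AAC TCC GTC TTC CTA TGT AGC TCA — no ATG→stop ORF.
Frame +2: CCC CTG ATG GCC TTC GGA CCC GAT TCC TAT GAG TAT GAA TGG CGC GCC TTG TTA ACT CCG TCT TCC TAT GTA GCT CAG — no ATG→stop ORF.
Frame +3: CCC TGA TGG CCT TCG GAC CCG ATT CCT ATG AGT ATG AAT GGC GCG CCT TGT TAA CTC CGT CTT CCT ATG TAG CTC — ATG at 30, stop TAA at 54 → 27 nt; ATG at 36, stop TAA at 54 → 21 nt; ATG at 69, stop TAG at 72 → 6 nt.
Frame -1: CTG AGC TAC ATA GGA AGA CGG AGT TAA CAA GGC GCG CCA TTC ATA CTC ATA GGA ATC GGG TCC GAA GGC CAT CAG GGG — no ATG→stop ORF.
Frame -2: TGA GCT ACA TAG GAA GAC GGA GTT AAC AAG GCG CGC CAT TCA TAC TCA TAG GAA TCG GGT CCG AAG GCC ATC AGG GGA — no ATG→stop ORF.
Frame -3: GAG CTA CAT AGG AAG ACG GAG TTA ACA AGG CGC GCC ATT CAT ACT CAT AGG AAT CGG GTC CGA AGG CCA TCA GGG — no ATG→stop ORF.
Longest: frame +3, positions 30–56, 27 nt = 9 codons = 8 aa. → 27 nucleotides.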